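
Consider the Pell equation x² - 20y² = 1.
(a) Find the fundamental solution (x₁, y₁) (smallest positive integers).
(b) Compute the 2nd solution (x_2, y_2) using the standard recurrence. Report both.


Step 1: Find the fundamental solution (x₁, y₁) of x² - 20y² = 1.
  Expand √20 as a continued fraction. a₀ = ⌊√20⌋ = 4; iterate m_{k+1} = d_k·a_k − m_k, d_{k+1} = (20 − m_{k+1}²)/d_k, a_{k+1} = ⌊(a₀ + m_{k+1})/d_{k+1}⌋ (starting m₀ = 0, d₀ = 1), with convergents p_k = a_k·p_{k-1} + p_{k-2}, q_k = a_k·q_{k-1} + q_{k-2} (p₋₁ = 1, q₋₁ = 0):
  k = 0: a₀ = 4; p₀/q₀ = 4/1; p₀² − 20·q₀² = 16 − 20 = -4.
  k = 1: m = 4, d = 4, a = ⌊(4 + 4)/4⌋ = 2; p/q = (2·4 + 1)/(2·1 + 0) = 9/2; p² − 20·q² = 81 − 80 = 1.
  The first convergent with p² − 20·q² = 1 gives the fundamental solution (x₁, y₁) = (9, 2).
Step 2: Apply the recurrence (x_{n+1}, y_{n+1}) = (x₁x_n + 20y₁y_n, x₁y_n + y₁x_n) repeatedly.
  From (x_1, y_1) = (9, 2): x_2 = 9·9 + 20·2·2 = 161; y_2 = 9·2 + 2·9 = 36.
Step 3: Verify x_2² - 20·y_2² = 25921 - 25920 = 1 (should be 1). ✓

(x_1, y_1) = (9, 2); (x_2, y_2) = (161, 36).


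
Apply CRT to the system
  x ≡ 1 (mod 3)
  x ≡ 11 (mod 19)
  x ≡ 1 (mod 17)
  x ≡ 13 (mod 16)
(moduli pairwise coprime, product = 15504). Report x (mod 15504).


Product of moduli M = 3 · 19 · 17 · 16 = 15504.
Merge one congruence at a time:
  Start: x ≡ 1 (mod 3).
  Combine with x ≡ 11 (mod 19); new modulus lcm = 57.
    Write x = 1 + 3·t and substitute into x ≡ 11 (mod 19): 3·t ≡ 11 − 1 = 10 (mod 19).
    The inverse of 3 mod 19 is 13 (since 3·13 = 39 = 2·19 + 1), so t ≡ 13·10 = 130 ≡ 16 (mod 19).
    Then x = 1 + 3·16 = 49, valid modulo lcm(3, 19) = 57: x ≡ 49 (mod 57).
  Combine with x ≡ 1 (mod 17); new modulus lcm = 969.
    Write x = 49 + 57·t and substitute into x ≡ 1 (mod 17): 57·t ≡ 1 − 49 = -48 (mod 17).
    Reduce coefficients mod 17: 6·t ≡ 3 (mod 17).
    The inverse of 6 mod 17 is 3 (since 6·3 = 18 = 1·17 + 1), so t ≡ 3·3 = 9 ≡ 9 (mod 17).
    Then x = 49 + 57·9 = 562, valid modulo lcm(57, 17) = 969: x ≡ 562 (mod 969).
  Combine with x ≡ 13 (mod 16); new modulus lcm = 15504.
    Write x = 562 + 969·t and substitute into x ≡ 13 (mod 16): 969·t ≡ 13 − 562 = -549 (mod 16).
    Reduce coefficients mod 16: 9·t ≡ 11 (mod 16).
    The inverse of 9 mod 16 is 9 (since 9·9 = 81 = 5·16 + 1), so t ≡ 9·11 = 99 ≡ 3 (mod 16).
    Then x = 562 + 969·3 = 3469, valid modulo lcm(969, 16) = 15504: x ≡ 3469 (mod 15504).
Verify against each original: 3469 mod 3 = 1, 3469 mod 19 = 11, 3469 mod 17 = 1, 3469 mod 16 = 13.

x ≡ 3469 (mod 15504).


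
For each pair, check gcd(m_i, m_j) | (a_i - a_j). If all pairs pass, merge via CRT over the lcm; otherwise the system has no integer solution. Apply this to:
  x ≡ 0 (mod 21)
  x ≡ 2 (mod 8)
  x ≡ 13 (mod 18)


Moduli 21, 8, 18 are not pairwise coprime, so CRT works modulo lcm(m_i) when all pairwise compatibility conditions hold.
Pairwise compatibility: gcd(m_i, m_j) must divide a_i - a_j for every pair.
Merge one congruence at a time:
  Start: x ≡ 0 (mod 21).
  Combine with x ≡ 2 (mod 8): gcd(21, 8) = 1; 2 - 0 = 2, which IS divisible by 1, so compatible.
    Write x = 0 + 21·t and substitute into x ≡ 2 (mod 8): 21·t ≡ 2 − 0 = 2 (mod 8).
    Reduce coefficients mod 8: 5·t ≡ 2 (mod 8).
    The inverse of 5 mod 8 is 5 (since 5·5 = 25 = 3·8 + 1), so t ≡ 5·2 = 10 ≡ 2 (mod 8).
    Then x = 0 + 21·2 = 42, valid modulo lcm(21, 8) = 168: x ≡ 42 (mod 168).
  Combine with x ≡ 13 (mod 18): gcd(168, 18) = 6, and 13 - 42 = -29 is NOT divisible by 6.
    ⇒ system is inconsistent (no integer solution).

No solution (the system is inconsistent).


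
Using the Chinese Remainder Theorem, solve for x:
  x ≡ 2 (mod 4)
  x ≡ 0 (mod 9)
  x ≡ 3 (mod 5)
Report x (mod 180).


Moduli 4, 9, 5 are pairwise coprime; by CRT there is a unique solution modulo M = 4 · 9 · 5 = 180.
Solve pairwise, accumulating the modulus:
  Start with x ≡ 2 (mod 4).
  Combine with x ≡ 0 (mod 9): since gcd(4, 9) = 1, we get a unique residue mod 36.
    Write x = 2 + 4·t and substitute into x ≡ 0 (mod 9): 4·t ≡ 0 − 2 = -2 (mod 9).
    Reduce coefficients mod 9: 4·t ≡ 7 (mod 9).
    The inverse of 4 mod 9 is 7 (since 4·7 = 28 = 3·9 + 1), so t ≡ 7·7 = 49 ≡ 4 (mod 9).
    Then x = 2 + 4·4 = 18, valid modulo lcm(4, 9) = 36: x ≡ 18 (mod 36).
  Combine with x ≡ 3 (mod 5): since gcd(36, 5) = 1, we get a unique residue mod 180.
    Write x = 18 + 36·t and substitute into x ≡ 3 (mod 5): 36·t ≡ 3 − 18 = -15 (mod 5).
    Reduce coefficients mod 5: 1·t ≡ 0 (mod 5).
    So t ≡ 0 (mod 5).
    Then x = 18 + 36·0 = 18, valid modulo lcm(36, 5) = 180: x ≡ 18 (mod 180).
Verify: 18 mod 4 = 2 ✓, 18 mod 9 = 0 ✓, 18 mod 5 = 3 ✓.

x ≡ 18 (mod 180).


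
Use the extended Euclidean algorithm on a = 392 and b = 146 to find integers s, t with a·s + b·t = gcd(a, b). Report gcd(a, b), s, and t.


Euclidean algorithm on (392, 146) — divide until remainder is 0:
  392 = 2 · 146 + 100
  146 = 1 · 100 + 46
  100 = 2 · 46 + 8
  46 = 5 · 8 + 6
  8 = 1 · 6 + 2
  6 = 3 · 2 + 0
gcd(392, 146) = 2.
Track Bezout coefficients alongside the remainders: start with r₀ = 392 = a·1 + b·0 (s = 1, t = 0) and r₁ = 146 = a·0 + b·1 (s = 0, t = 1); each new remainder r_{k+1} = r_{k-1} − q_k·r_k inherits s_{k+1} = s_{k-1} − q_k·s_k, t_{k+1} = t_{k-1} − q_k·t_k, so r_k = a·s_k + b·t_k at every step:
  q = 2: r = 100, s = 1 − 2·0 = 1, t = 0 − 2·1 = -2  (check: 392·1 + 146·(-2) = 100)
  q = 1: r = 46, s = 0 − 1·1 = -1, t = 1 − 1·(-2) = 3  (check: 392·(-1) + 146·3 = 46)
  q = 2: r = 8, s = 1 − 2·(-1) = 3, t = -2 − 2·3 = -8  (check: 392·3 + 146·(-8) = 8)
  q = 5: r = 6, s = -1 − 5·3 = -16, t = 3 − 5·(-8) = 43  (check: 392·(-16) + 146·43 = 6)
  q = 1: r = 2, s = 3 − 1·(-16) = 19, t = -8 − 1·43 = -51  (check: 392·19 + 146·(-51) = 2)
The row with r = 2 (the gcd) gives the Bezout coefficients s = 19, t = -51.
Result: 392 · (19) + 146 · (-51) = 2.

gcd(392, 146) = 2; s = 19, t = -51 (check: 392·19 + 146·(-51) = 2).


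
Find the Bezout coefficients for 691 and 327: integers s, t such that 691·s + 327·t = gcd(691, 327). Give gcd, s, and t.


Euclidean algorithm on (691, 327) — divide until remainder is 0:
  691 = 2 · 327 + 37
  327 = 8 · 37 + 31
  37 = 1 · 31 + 6
  31 = 5 · 6 + 1
  6 = 6 · 1 + 0
gcd(691, 327) = 1.
Track Bezout coefficients alongside the remainders: start with r₀ = 691 = a·1 + b·0 (s = 1, t = 0) and r₁ = 327 = a·0 + b·1 (s = 0, t = 1); each new remainder r_{k+1} = r_{k-1} − q_k·r_k inherits s_{k+1} = s_{k-1} − q_k·s_k, t_{k+1} = t_{k-1} − q_k·t_k, so r_k = a·s_k + b·t_k at every step:
  q = 2: r = 37, s = 1 − 2·0 = 1, t = 0 − 2·1 = -2  (check: 691·1 + 327·(-2) = 37)
  q = 8: r = 31, s = 0 − 8·1 = -8, t = 1 − 8·(-2) = 17  (check: 691·(-8) + 327·17 = 31)
  q = 1: r = 6, s = 1 − 1·(-8) = 9, t = -2 − 1·17 = -19  (check: 691·9 + 327·(-19) = 6)
  q = 5: r = 1, s = -8 − 5·9 = -53, t = 17 − 5·(-19) = 112  (check: 691·(-53) + 327·112 = 1)
The row with r = 1 (the gcd) gives the Bezout coefficients s = -53, t = 112.
Result: 691 · (-53) + 327 · (112) = 1.

gcd(691, 327) = 1; s = -53, t = 112 (check: 691·(-53) + 327·112 = 1).


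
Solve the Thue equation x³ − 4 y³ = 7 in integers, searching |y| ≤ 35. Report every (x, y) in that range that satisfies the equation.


The equation is x³ - 4y³ = 7. For fixed y, x³ = 4·y³ + 7, so a solution requires the RHS to be a perfect cube.
Strategy: iterate y from -35 to 35, compute RHS = 4·y³ + 7, and check whether it is a (positive or negative) perfect cube.
Check small values of y:
  y = 0: RHS = 7 is not a perfect cube.
  y = 1: RHS = 11 is not a perfect cube.
  y = -1: RHS = 3 is not a perfect cube.
  y = 2: RHS = 39 is not a perfect cube.
  y = -2: RHS = -25 is not a perfect cube.
  y = 3: RHS = 115 is not a perfect cube.
  y = -3: RHS = -101 is not a perfect cube.
Continuing the search up to |y| = 35 finds no solutions either.
No (x, y) in the scanned range satisfies the equation.

No integer solutions with |y| ≤ 35.


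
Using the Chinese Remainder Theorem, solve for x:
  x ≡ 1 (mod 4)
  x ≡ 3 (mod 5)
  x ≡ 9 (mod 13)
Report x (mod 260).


Moduli 4, 5, 13 are pairwise coprime; by CRT there is a unique solution modulo M = 4 · 5 · 13 = 260.
Solve pairwise, accumulating the modulus:
  Start with x ≡ 1 (mod 4).
  Combine with x ≡ 3 (mod 5): since gcd(4, 5) = 1, we get a unique residue mod 20.
    Write x = 1 + 4·t and substitute into x ≡ 3 (mod 5): 4·t ≡ 3 − 1 = 2 (mod 5).
    The inverse of 4 mod 5 is 4 (since 4·4 = 16 = 3·5 + 1), so t ≡ 4·2 = 8 ≡ 3 (mod 5).
    Then x = 1 + 4·3 = 13, valid modulo lcm(4, 5) = 20: x ≡ 13 (mod 20).
  Combine with x ≡ 9 (mod 13): since gcd(20, 13) = 1, we get a unique residue mod 260.
    Write x = 13 + 20·t and substitute into x ≡ 9 (mod 13): 20·t ≡ 9 − 13 = -4 (mod 13).
    Reduce coefficients mod 13: 7·t ≡ 9 (mod 13).
    The inverse of 7 mod 13 is 2 (since 7·2 = 14 = 1·13 + 1), so t ≡ 2·9 = 18 ≡ 5 (mod 13).
    Then x = 13 + 20·5 = 113, valid modulo lcm(20, 13) = 260: x ≡ 113 (mod 260).
Verify: 113 mod 4 = 1 ✓, 113 mod 5 = 3 ✓, 113 mod 13 = 9 ✓.

x ≡ 113 (mod 260).


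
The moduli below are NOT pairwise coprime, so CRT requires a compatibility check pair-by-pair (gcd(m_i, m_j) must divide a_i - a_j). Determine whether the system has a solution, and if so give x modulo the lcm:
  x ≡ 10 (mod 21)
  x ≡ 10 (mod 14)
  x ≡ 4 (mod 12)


Moduli 21, 14, 12 are not pairwise coprime, so CRT works modulo lcm(m_i) when all pairwise compatibility conditions hold.
Pairwise compatibility: gcd(m_i, m_j) must divide a_i - a_j for every pair.
Merge one congruence at a time:
  Start: x ≡ 10 (mod 21).
  Combine with x ≡ 10 (mod 14): gcd(21, 14) = 7; 10 - 10 = 0, which IS divisible by 7, so compatible.
    Write x = 10 + 21·t and substitute into x ≡ 10 (mod 14): 21·t ≡ 10 − 10 = 0 (mod 14).
    Divide the congruence (and modulus) by g = 7: 3·t ≡ 0 (mod 2).
    Reduce coefficients mod 2: 1·t ≡ 0 (mod 2).
    So t ≡ 0 (mod 2).
    Then x = 10 + 21·0 = 10, valid modulo lcm(21, 14) = 42: x ≡ 10 (mod 42).
  Combine with x ≡ 4 (mod 12): gcd(42, 12) = 6; 4 - 10 = -6, which IS divisible by 6, so compatible.
    Write x = 10 + 42·t and substitute into x ≡ 4 (mod 12): 42·t ≡ 4 − 10 = -6 (mod 12).
    Divide the congruence (and modulus) by g = 6: 7·t ≡ -1 (mod 2).
    Reduce coefficients mod 2: 1·t ≡ 1 (mod 2).
    So t ≡ 1 (mod 2).
    Then x = 10 + 42·1 = 52, valid modulo lcm(42, 12) = 84: x ≡ 52 (mod 84).
Verify: 52 mod 21 = 10, 52 mod 14 = 10, 52 mod 12 = 4.

x ≡ 52 (mod 84).


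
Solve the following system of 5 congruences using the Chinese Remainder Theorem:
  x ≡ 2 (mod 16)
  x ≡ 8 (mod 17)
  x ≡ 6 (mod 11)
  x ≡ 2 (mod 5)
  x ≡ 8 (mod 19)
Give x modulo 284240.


Product of moduli M = 16 · 17 · 11 · 5 · 19 = 284240.
Merge one congruence at a time:
  Start: x ≡ 2 (mod 16).
  Combine with x ≡ 8 (mod 17); new modulus lcm = 272.
    Write x = 2 + 16·t and substitute into x ≡ 8 (mod 17): 16·t ≡ 8 − 2 = 6 (mod 17).
    The inverse of 16 mod 17 is 16 (since 16·16 = 256 = 15·17 + 1), so t ≡ 16·6 = 96 ≡ 11 (mod 17).
    Then x = 2 + 16·11 = 178, valid modulo lcm(16, 17) = 272: x ≡ 178 (mod 272).
  Combine with x ≡ 6 (mod 11); new modulus lcm = 2992.
    Write x = 178 + 272·t and substitute into x ≡ 6 (mod 11): 272·t ≡ 6 − 178 = -172 (mod 11).
    Reduce coefficients mod 11: 8·t ≡ 4 (mod 11).
    The inverse of 8 mod 11 is 7 (since 8·7 = 56 = 5·11 + 1), so t ≡ 7·4 = 28 ≡ 6 (mod 11).
    Then x = 178 + 272·6 = 1810, valid modulo lcm(272, 11) = 2992: x ≡ 1810 (mod 2992).
  Combine with x ≡ 2 (mod 5); new modulus lcm = 14960.
    Write x = 1810 + 2992·t and substitute into x ≡ 2 (mod 5): 2992·t ≡ 2 − 1810 = -1808 (mod 5).
    Reduce coefficients mod 5: 2·t ≡ 2 (mod 5).
    The inverse of 2 mod 5 is 3 (since 2·3 = 6 = 1·5 + 1), so t ≡ 3·2 = 6 ≡ 1 (mod 5).
    Then x = 1810 + 2992·1 = 4802, valid modulo lcm(2992, 5) = 14960: x ≡ 4802 (mod 14960).
  Combine with x ≡ 8 (mod 19); new modulus lcm = 284240.
    Write x = 4802 + 14960·t and substitute into x ≡ 8 (mod 19): 14960·t ≡ 8 − 4802 = -4794 (mod 19).
    Reduce coefficients mod 19: 7·t ≡ 13 (mod 19).
    The inverse of 7 mod 19 is 11 (since 7·11 = 77 = 4·19 + 1), so t ≡ 11·13 = 143 ≡ 10 (mod 19).
    Then x = 4802 + 14960·10 = 154402, valid modulo lcm(14960, 19) = 284240: x ≡ 154402 (mod 284240).
Verify against each original: 154402 mod 16 = 2, 154402 mod 17 = 8, 154402 mod 11 = 6, 154402 mod 5 = 2, 154402 mod 19 = 8.

x ≡ 154402 (mod 284240).


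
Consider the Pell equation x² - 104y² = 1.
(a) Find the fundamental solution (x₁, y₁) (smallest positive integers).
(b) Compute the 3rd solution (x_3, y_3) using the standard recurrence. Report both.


Step 1: Find the fundamental solution (x₁, y₁) of x² - 104y² = 1.
  Expand √104 as a continued fraction. a₀ = ⌊√104⌋ = 10; iterate m_{k+1} = d_k·a_k − m_k, d_{k+1} = (104 − m_{k+1}²)/d_k, a_{k+1} = ⌊(a₀ + m_{k+1})/d_{k+1}⌋ (starting m₀ = 0, d₀ = 1), with convergents p_k = a_k·p_{k-1} + p_{k-2}, q_k = a_k·q_{k-1} + q_{k-2} (p₋₁ = 1, q₋₁ = 0):
  k = 0: a₀ = 10; p₀/q₀ = 10/1; p₀² − 104·q₀² = 100 − 104 = -4.
  k = 1: m = 10, d = 4, a = ⌊(10 + 10)/4⌋ = 5; p/q = (5·10 + 1)/(5·1 + 0) = 51/5; p² − 104·q² = 2601 − 2600 = 1.
  The first convergent with p² − 104·q² = 1 gives the fundamental solution (x₁, y₁) = (51, 5).
Step 2: Apply the recurrence (x_{n+1}, y_{n+1}) = (x₁x_n + 104y₁y_n, x₁y_n + y₁x_n) repeatedly.
  From (x_1, y_1) = (51, 5): x_2 = 51·51 + 104·5·5 = 5201; y_2 = 51·5 + 5·51 = 510.
  From (x_2, y_2) = (5201, 510): x_3 = 51·5201 + 104·5·510 = 530451; y_3 = 51·510 + 5·5201 = 52015.
Step 3: Verify x_3² - 104·y_3² = 281378263401 - 281378263400 = 1 (should be 1). ✓

(x_1, y_1) = (51, 5); (x_3, y_3) = (530451, 52015).


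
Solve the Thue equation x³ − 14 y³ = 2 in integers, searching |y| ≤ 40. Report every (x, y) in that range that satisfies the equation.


The equation is x³ - 14y³ = 2. For fixed y, x³ = 14·y³ + 2, so a solution requires the RHS to be a perfect cube.
Strategy: iterate y from -40 to 40, compute RHS = 14·y³ + 2, and check whether it is a (positive or negative) perfect cube.
Check small values of y:
  y = 0: RHS = 2 is not a perfect cube.
  y = 1: RHS = 16 is not a perfect cube.
  y = -1: RHS = -12 is not a perfect cube.
  y = 2: RHS = 114 is not a perfect cube.
  y = -2: RHS = -110 is not a perfect cube.
  y = 3: RHS = 380 is not a perfect cube.
  y = -3: RHS = -376 is not a perfect cube.
Continuing the search up to |y| = 40 finds no solutions either.
No (x, y) in the scanned range satisfies the equation.

No integer solutions with |y| ≤ 40.


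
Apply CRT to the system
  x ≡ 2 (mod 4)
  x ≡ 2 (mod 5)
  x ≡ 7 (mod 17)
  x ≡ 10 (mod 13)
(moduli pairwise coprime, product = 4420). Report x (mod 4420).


Product of moduli M = 4 · 5 · 17 · 13 = 4420.
Merge one congruence at a time:
  Start: x ≡ 2 (mod 4).
  Combine with x ≡ 2 (mod 5); new modulus lcm = 20.
    Write x = 2 + 4·t and substitute into x ≡ 2 (mod 5): 4·t ≡ 2 − 2 = 0 (mod 5).
    The inverse of 4 mod 5 is 4 (since 4·4 = 16 = 3·5 + 1), so t ≡ 4·0 = 0 ≡ 0 (mod 5).
    Then x = 2 + 4·0 = 2, valid modulo lcm(4, 5) = 20: x ≡ 2 (mod 20).
  Combine with x ≡ 7 (mod 17); new modulus lcm = 340.
    Write x = 2 + 20·t and substitute into x ≡ 7 (mod 17): 20·t ≡ 7 − 2 = 5 (mod 17).
    Reduce coefficients mod 17: 3·t ≡ 5 (mod 17).
    The inverse of 3 mod 17 is 6 (since 3·6 = 18 = 1·17 + 1), so t ≡ 6·5 = 30 ≡ 13 (mod 17).
    Then x = 2 + 20·13 = 262, valid modulo lcm(20, 17) = 340: x ≡ 262 (mod 340).
  Combine with x ≡ 10 (mod 13); new modulus lcm = 4420.
    Write x = 262 + 340·t and substitute into x ≡ 10 (mod 13): 340·t ≡ 10 − 262 = -252 (mod 13).
    Reduce coefficients mod 13: 2·t ≡ 8 (mod 13).
    The inverse of 2 mod 13 is 7 (since 2·7 = 14 = 1·13 + 1), so t ≡ 7·8 = 56 ≡ 4 (mod 13).
    Then x = 262 + 340·4 = 1622, valid modulo lcm(340, 13) = 4420: x ≡ 1622 (mod 4420).
Verify against each original: 1622 mod 4 = 2, 1622 mod 5 = 2, 1622 mod 17 = 7, 1622 mod 13 = 10.

x ≡ 1622 (mod 4420).


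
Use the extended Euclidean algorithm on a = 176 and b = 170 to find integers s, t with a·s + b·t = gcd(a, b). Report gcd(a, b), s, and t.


Euclidean algorithm on (176, 170) — divide until remainder is 0:
  176 = 1 · 170 + 6
  170 = 28 · 6 + 2
  6 = 3 · 2 + 0
gcd(176, 170) = 2.
Track Bezout coefficients alongside the remainders: start with r₀ = 176 = a·1 + b·0 (s = 1, t = 0) and r₁ = 170 = a·0 + b·1 (s = 0, t = 1); each new remainder r_{k+1} = r_{k-1} − q_k·r_k inherits s_{k+1} = s_{k-1} − q_k·s_k, t_{k+1} = t_{k-1} − q_k·t_k, so r_k = a·s_k + b·t_k at every step:
  q = 1: r = 6, s = 1 − 1·0 = 1, t = 0 − 1·1 = -1  (check: 176·1 + 170·(-1) = 6)
  q = 28: r = 2, s = 0 − 28·1 = -28, t = 1 − 28·(-1) = 29  (check: 176·(-28) + 170·29 = 2)
The row with r = 2 (the gcd) gives the Bezout coefficients s = -28, t = 29.
Result: 176 · (-28) + 170 · (29) = 2.

gcd(176, 170) = 2; s = -28, t = 29 (check: 176·(-28) + 170·29 = 2).


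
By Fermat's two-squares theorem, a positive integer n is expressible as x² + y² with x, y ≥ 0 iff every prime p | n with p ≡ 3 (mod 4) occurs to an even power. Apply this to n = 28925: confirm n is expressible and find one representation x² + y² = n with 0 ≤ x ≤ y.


Step 1: Factor n = 28925 = 5^2 · 13 · 89.
Step 2: Check the mod-4 condition on each prime factor: 5 ≡ 1 (mod 4), exponent 2; 13 ≡ 1 (mod 4), exponent 1; 89 ≡ 1 (mod 4), exponent 1.
All primes ≡ 3 (mod 4) appear to even exponent (or don't appear), so by the two-squares theorem n IS expressible as a sum of two squares.
Step 3: Build a representation. Group n = k² · m with k = 5 and m = 13 · 89 = 1157 (a product of primes ≡ 1 (mod 4)); a representation of m scales to one of n via (k·x)² + (k·y)² = k²(x² + y²). Each prime p ≡ 1 (mod 4) is itself a sum of two squares; find a² by testing p − a² for a perfect square:
  13: 13 − 1² = 12, 13 − 2² = 9 = 3² ⇒ 13 = 2² + 3².
  89: 89 − 1² = 88, 89 − 2² = 85, 89 − 3² = 80, 89 − 4² = 73, 89 − 5² = 64 = 8² ⇒ 89 = 5² + 8².
  Combine using the Brahmagupta–Fibonacci identity (a² + b²)(c² + d²) = (ac − bd)² + (ad + bc)² = (ac + bd)² + (ad − bc)²:
  13 · 89 = 1157: from (2² + 3²)(5² + 8²), take (2·5 − 3·8, 2·8 + 3·5) = (10 − 24, 16 + 15) = (-14, 31); dropping signs (only squares matter) gives (14, 31); check 14² + 31² = 196 + 961 = 1157 ✓.
  Scale by k = 5: (5·14, 5·31) = (70, 155).
Step 4: Order so x ≤ y and verify: 70² + 155² = 4900 + 24025 = 28925 = n. ✓

n = 28925 = 70² + 155² (one valid representation with x ≤ y).


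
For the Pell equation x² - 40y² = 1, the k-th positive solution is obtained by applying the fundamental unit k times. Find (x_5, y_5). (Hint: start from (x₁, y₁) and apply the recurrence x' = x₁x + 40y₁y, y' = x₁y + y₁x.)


Step 1: Find the fundamental solution (x₁, y₁) of x² - 40y² = 1.
  Expand √40 as a continued fraction. a₀ = ⌊√40⌋ = 6; iterate m_{k+1} = d_k·a_k − m_k, d_{k+1} = (40 − m_{k+1}²)/d_k, a_{k+1} = ⌊(a₀ + m_{k+1})/d_{k+1}⌋ (starting m₀ = 0, d₀ = 1), with convergents p_k = a_k·p_{k-1} + p_{k-2}, q_k = a_k·q_{k-1} + q_{k-2} (p₋₁ = 1, q₋₁ = 0):
  k = 0: a₀ = 6; p₀/q₀ = 6/1; p₀² − 40·q₀² = 36 − 40 = -4.
  k = 1: m = 6, d = 4, a = ⌊(6 + 6)/4⌋ = 3; p/q = (3·6 + 1)/(3·1 + 0) = 19/3; p² − 40·q² = 361 − 360 = 1.
  The first convergent with p² − 40·q² = 1 gives the fundamental solution (x₁, y₁) = (19, 3).
Step 2: Apply the recurrence (x_{n+1}, y_{n+1}) = (x₁x_n + 40y₁y_n, x₁y_n + y₁x_n) repeatedly.
  From (x_1, y_1) = (19, 3): x_2 = 19·19 + 40·3·3 = 721; y_2 = 19·3 + 3·19 = 114.
  From (x_2, y_2) = (721, 114): x_3 = 19·721 + 40·3·114 = 27379; y_3 = 19·114 + 3·721 = 4329.
  From (x_3, y_3) = (27379, 4329): x_4 = 19·27379 + 40·3·4329 = 1039681; y_4 = 19·4329 + 3·27379 = 164388.
  From (x_4, y_4) = (1039681, 164388): x_5 = 19·1039681 + 40·3·164388 = 39480499; y_5 = 19·164388 + 3·1039681 = 6242415.
Step 3: Verify x_5² - 40·y_5² = 1558709801289001 - 1558709801289000 = 1 (should be 1). ✓

(x_1, y_1) = (19, 3); (x_5, y_5) = (39480499, 6242415).


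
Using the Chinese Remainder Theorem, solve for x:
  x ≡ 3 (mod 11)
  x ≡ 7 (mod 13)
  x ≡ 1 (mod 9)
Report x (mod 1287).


Moduli 11, 13, 9 are pairwise coprime; by CRT there is a unique solution modulo M = 11 · 13 · 9 = 1287.
Solve pairwise, accumulating the modulus:
  Start with x ≡ 3 (mod 11).
  Combine with x ≡ 7 (mod 13): since gcd(11, 13) = 1, we get a unique residue mod 143.
    Write x = 3 + 11·t and substitute into x ≡ 7 (mod 13): 11·t ≡ 7 − 3 = 4 (mod 13).
    The inverse of 11 mod 13 is 6 (since 11·6 = 66 = 5·13 + 1), so t ≡ 6·4 = 24 ≡ 11 (mod 13).
    Then x = 3 + 11·11 = 124, valid modulo lcm(11, 13) = 143: x ≡ 124 (mod 143).
  Combine with x ≡ 1 (mod 9): since gcd(143, 9) = 1, we get a unique residue mod 1287.
    Write x = 124 + 143·t and substitute into x ≡ 1 (mod 9): 143·t ≡ 1 − 124 = -123 (mod 9).
    Reduce coefficients mod 9: 8·t ≡ 3 (mod 9).
    The inverse of 8 mod 9 is 8 (since 8·8 = 64 = 7·9 + 1), so t ≡ 8·3 = 24 ≡ 6 (mod 9).
    Then x = 124 + 143·6 = 982, valid modulo lcm(143, 9) = 1287: x ≡ 982 (mod 1287).
Verify: 982 mod 11 = 3 ✓, 982 mod 13 = 7 ✓, 982 mod 9 = 1 ✓.

x ≡ 982 (mod 1287).


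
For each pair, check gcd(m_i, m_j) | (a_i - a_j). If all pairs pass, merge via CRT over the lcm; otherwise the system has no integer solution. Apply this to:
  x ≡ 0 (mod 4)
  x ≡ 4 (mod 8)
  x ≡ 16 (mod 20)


Moduli 4, 8, 20 are not pairwise coprime, so CRT works modulo lcm(m_i) when all pairwise compatibility conditions hold.
Pairwise compatibility: gcd(m_i, m_j) must divide a_i - a_j for every pair.
Merge one congruence at a time:
  Start: x ≡ 0 (mod 4).
  Combine with x ≡ 4 (mod 8): gcd(4, 8) = 4; 4 - 0 = 4, which IS divisible by 4, so compatible.
    Write x = 0 + 4·t and substitute into x ≡ 4 (mod 8): 4·t ≡ 4 − 0 = 4 (mod 8).
    Divide the congruence (and modulus) by g = 4: 1·t ≡ 1 (mod 2).
    So t ≡ 1 (mod 2).
    Then x = 0 + 4·1 = 4, valid modulo lcm(4, 8) = 8: x ≡ 4 (mod 8).
  Combine with x ≡ 16 (mod 20): gcd(8, 20) = 4; 16 - 4 = 12, which IS divisible by 4, so compatible.
    Write x = 4 + 8·t and substitute into x ≡ 16 (mod 20): 8·t ≡ 16 − 4 = 12 (mod 20).
    Divide the congruence (and modulus) by g = 4: 2·t ≡ 3 (mod 5).
    The inverse of 2 mod 5 is 3 (since 2·3 = 6 = 1·5 + 1), so t ≡ 3·3 = 9 ≡ 4 (mod 5).
    Then x = 4 + 8·4 = 36, valid modulo lcm(8, 20) = 40: x ≡ 36 (mod 40).
Verify: 36 mod 4 = 0, 36 mod 8 = 4, 36 mod 20 = 16.

x ≡ 36 (mod 40).


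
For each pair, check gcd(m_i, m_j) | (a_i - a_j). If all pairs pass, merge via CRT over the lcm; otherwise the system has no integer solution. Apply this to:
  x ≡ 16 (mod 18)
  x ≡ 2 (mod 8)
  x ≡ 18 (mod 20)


Moduli 18, 8, 20 are not pairwise coprime, so CRT works modulo lcm(m_i) when all pairwise compatibility conditions hold.
Pairwise compatibility: gcd(m_i, m_j) must divide a_i - a_j for every pair.
Merge one congruence at a time:
  Start: x ≡ 16 (mod 18).
  Combine with x ≡ 2 (mod 8): gcd(18, 8) = 2; 2 - 16 = -14, which IS divisible by 2, so compatible.
    Write x = 16 + 18·t and substitute into x ≡ 2 (mod 8): 18·t ≡ 2 − 16 = -14 (mod 8).
    Divide the congruence (and modulus) by g = 2: 9·t ≡ -7 (mod 4).
    Reduce coefficients mod 4: 1·t ≡ 1 (mod 4).
    So t ≡ 1 (mod 4).
    Then x = 16 + 18·1 = 34, valid modulo lcm(18, 8) = 72: x ≡ 34 (mod 72).
  Combine with x ≡ 18 (mod 20): gcd(72, 20) = 4; 18 - 34 = -16, which IS divisible by 4, so compatible.
    Write x = 34 + 72·t and substitute into x ≡ 18 (mod 20): 72·t ≡ 18 − 34 = -16 (mod 20).
    Divide the congruence (and modulus) by g = 4: 18·t ≡ -4 (mod 5).
    Reduce coefficients mod 5: 3·t ≡ 1 (mod 5).
    The inverse of 3 mod 5 is 2 (since 3·2 = 6 = 1·5 + 1), so t ≡ 2·1 = 2 ≡ 2 (mod 5).
    Then x = 34 + 72·2 = 178, valid modulo lcm(72, 20) = 360: x ≡ 178 (mod 360).
Verify: 178 mod 18 = 16, 178 mod 8 = 2, 178 mod 20 = 18.

x ≡ 178 (mod 360).


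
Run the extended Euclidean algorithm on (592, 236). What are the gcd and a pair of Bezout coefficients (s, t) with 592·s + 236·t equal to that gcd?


Euclidean algorithm on (592, 236) — divide until remainder is 0:
  592 = 2 · 236 + 120
  236 = 1 · 120 + 116
  120 = 1 · 116 + 4
  116 = 29 · 4 + 0
gcd(592, 236) = 4.
Track Bezout coefficients alongside the remainders: start with r₀ = 592 = a·1 + b·0 (s = 1, t = 0) and r₁ = 236 = a·0 + b·1 (s = 0, t = 1); each new remainder r_{k+1} = r_{k-1} − q_k·r_k inherits s_{k+1} = s_{k-1} − q_k·s_k, t_{k+1} = t_{k-1} − q_k·t_k, so r_k = a·s_k + b·t_k at every step:
  q = 2: r = 120, s = 1 − 2·0 = 1, t = 0 − 2·1 = -2  (check: 592·1 + 236·(-2) = 120)
  q = 1: r = 116, s = 0 − 1·1 = -1, t = 1 − 1·(-2) = 3  (check: 592·(-1) + 236·3 = 116)
  q = 1: r = 4, s = 1 − 1·(-1) = 2, t = -2 − 1·3 = -5  (check: 592·2 + 236·(-5) = 4)
The row with r = 4 (the gcd) gives the Bezout coefficients s = 2, t = -5.
Result: 592 · (2) + 236 · (-5) = 4.

gcd(592, 236) = 4; s = 2, t = -5 (check: 592·2 + 236·(-5) = 4).


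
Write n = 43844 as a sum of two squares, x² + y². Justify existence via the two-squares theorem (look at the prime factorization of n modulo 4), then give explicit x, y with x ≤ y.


Step 1: Factor n = 43844 = 2^2 · 97 · 113.
Step 2: Check the mod-4 condition on each prime factor: 2 = 2 (special); 97 ≡ 1 (mod 4), exponent 1; 113 ≡ 1 (mod 4), exponent 1.
All primes ≡ 3 (mod 4) appear to even exponent (or don't appear), so by the two-squares theorem n IS expressible as a sum of two squares.
Step 3: Build a representation. Group n = k² · m with k = 2 and m = 97 · 113 = 10961 (a product of primes ≡ 1 (mod 4)); a representation of m scales to one of n via (k·x)² + (k·y)² = k²(x² + y²). Each prime p ≡ 1 (mod 4) is itself a sum of two squares; find a² by testing p − a² for a perfect square:
  97: 97 − 1² = 96, 97 − 2² = 93, 97 − 3² = 88, 97 − 4² = 81 = 9² ⇒ 97 = 4² + 9².
  113: 113 − 1² = 112, 113 − 2² = 109, 113 − 3² = 104, 113 − 4² = 97, 113 − 5² = 88, 113 − 6² = 77, 113 − 7² = 64 = 8² ⇒ 113 = 7² + 8².
  Combine using the Brahmagupta–Fibonacci identity (a² + b²)(c² + d²) = (ac − bd)² + (ad + bc)² = (ac + bd)² + (ad − bc)²:
  97 · 113 = 10961: from (4² + 9²)(7² + 8²), take (4·7 − 9·8, 4·8 + 9·7) = (28 − 72, 32 + 63) = (-44, 95); dropping signs (only squares matter) gives (44, 95); check 44² + 95² = 1936 + 9025 = 10961 ✓.
  Scale by k = 2: (2·44, 2·95) = (88, 190).
Step 4: Order so x ≤ y and verify: 88² + 190² = 7744 + 36100 = 43844 = n. ✓

n = 43844 = 88² + 190² (one valid representation with x ≤ y).


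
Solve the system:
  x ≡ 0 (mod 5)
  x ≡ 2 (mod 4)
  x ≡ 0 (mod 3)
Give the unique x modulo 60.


Moduli 5, 4, 3 are pairwise coprime; by CRT there is a unique solution modulo M = 5 · 4 · 3 = 60.
Solve pairwise, accumulating the modulus:
  Start with x ≡ 0 (mod 5).
  Combine with x ≡ 2 (mod 4): since gcd(5, 4) = 1, we get a unique residue mod 20.
    Write x = 0 + 5·t and substitute into x ≡ 2 (mod 4): 5·t ≡ 2 − 0 = 2 (mod 4).
    Reduce coefficients mod 4: 1·t ≡ 2 (mod 4).
    So t ≡ 2 (mod 4).
    Then x = 0 + 5·2 = 10, valid modulo lcm(5, 4) = 20: x ≡ 10 (mod 20).
  Combine with x ≡ 0 (mod 3): since gcd(20, 3) = 1, we get a unique residue mod 60.
    Write x = 10 + 20·t and substitute into x ≡ 0 (mod 3): 20·t ≡ 0 − 10 = -10 (mod 3).
    Reduce coefficients mod 3: 2·t ≡ 2 (mod 3).
    The inverse of 2 mod 3 is 2 (since 2·2 = 4 = 1·3 + 1), so t ≡ 2·2 = 4 ≡ 1 (mod 3).
    Then x = 10 + 20·1 = 30, valid modulo lcm(20, 3) = 60: x ≡ 30 (mod 60).
Verify: 30 mod 5 = 0 ✓, 30 mod 4 = 2 ✓, 30 mod 3 = 0 ✓.

x ≡ 30 (mod 60).


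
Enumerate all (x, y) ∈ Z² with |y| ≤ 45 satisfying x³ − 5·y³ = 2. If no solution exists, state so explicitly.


The equation is x³ - 5y³ = 2. For fixed y, x³ = 5·y³ + 2, so a solution requires the RHS to be a perfect cube.
Strategy: iterate y from -45 to 45, compute RHS = 5·y³ + 2, and check whether it is a (positive or negative) perfect cube.
Check small values of y:
  y = 0: RHS = 2 is not a perfect cube.
  y = 1: RHS = 7 is not a perfect cube.
  y = -1: RHS = -3 is not a perfect cube.
  y = 2: RHS = 42 is not a perfect cube.
  y = -2: RHS = -38 is not a perfect cube.
  y = 3: RHS = 137 is not a perfect cube.
  y = -3: RHS = -133 is not a perfect cube.
Continuing the search up to |y| = 45 finds no solutions either.
No (x, y) in the scanned range satisfies the equation.

No integer solutions with |y| ≤ 45.


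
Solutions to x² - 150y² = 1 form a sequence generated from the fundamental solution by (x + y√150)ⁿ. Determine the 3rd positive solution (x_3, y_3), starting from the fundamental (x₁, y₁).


Step 1: Find the fundamental solution (x₁, y₁) of x² - 150y² = 1.
  Expand √150 as a continued fraction. a₀ = ⌊√150⌋ = 12; iterate m_{k+1} = d_k·a_k − m_k, d_{k+1} = (150 − m_{k+1}²)/d_k, a_{k+1} = ⌊(a₀ + m_{k+1})/d_{k+1}⌋ (starting m₀ = 0, d₀ = 1), with convergents p_k = a_k·p_{k-1} + p_{k-2}, q_k = a_k·q_{k-1} + q_{k-2} (p₋₁ = 1, q₋₁ = 0):
  k = 0: a₀ = 12; p₀/q₀ = 12/1; p₀² − 150·q₀² = 144 − 150 = -6.
  k = 1: m = 12, d = 6, a = ⌊(12 + 12)/6⌋ = 4; p/q = (4·12 + 1)/(4·1 + 0) = 49/4; p² − 150·q² = 2401 − 2400 = 1.
  The first convergent with p² − 150·q² = 1 gives the fundamental solution (x₁, y₁) = (49, 4).
Step 2: Apply the recurrence (x_{n+1}, y_{n+1}) = (x₁x_n + 150y₁y_n, x₁y_n + y₁x_n) repeatedly.
  From (x_1, y_1) = (49, 4): x_2 = 49·49 + 150·4·4 = 4801; y_2 = 49·4 + 4·49 = 392.
  From (x_2, y_2) = (4801, 392): x_3 = 49·4801 + 150·4·392 = 470449; y_3 = 49·392 + 4·4801 = 38412.
Step 3: Verify x_3² - 150·y_3² = 221322261601 - 221322261600 = 1 (should be 1). ✓

(x_1, y_1) = (49, 4); (x_3, y_3) = (470449, 38412).


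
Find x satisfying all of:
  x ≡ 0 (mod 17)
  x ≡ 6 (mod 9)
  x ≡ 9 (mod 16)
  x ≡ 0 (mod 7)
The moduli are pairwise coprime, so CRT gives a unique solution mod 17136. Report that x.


Product of moduli M = 17 · 9 · 16 · 7 = 17136.
Merge one congruence at a time:
  Start: x ≡ 0 (mod 17).
  Combine with x ≡ 6 (mod 9); new modulus lcm = 153.
    Write x = 0 + 17·t and substitute into x ≡ 6 (mod 9): 17·t ≡ 6 − 0 = 6 (mod 9).
    Reduce coefficients mod 9: 8·t ≡ 6 (mod 9).
    The inverse of 8 mod 9 is 8 (since 8·8 = 64 = 7·9 + 1), so t ≡ 8·6 = 48 ≡ 3 (mod 9).
    Then x = 0 + 17·3 = 51, valid modulo lcm(17, 9) = 153: x ≡ 51 (mod 153).
  Combine with x ≡ 9 (mod 16); new modulus lcm = 2448.
    Write x = 51 + 153·t and substitute into x ≡ 9 (mod 16): 153·t ≡ 9 − 51 = -42 (mod 16).
    Reduce coefficients mod 16: 9·t ≡ 6 (mod 16).
    The inverse of 9 mod 16 is 9 (since 9·9 = 81 = 5·16 + 1), so t ≡ 9·6 = 54 ≡ 6 (mod 16).
    Then x = 51 + 153·6 = 969, valid modulo lcm(153, 16) = 2448: x ≡ 969 (mod 2448).
  Combine with x ≡ 0 (mod 7); new modulus lcm = 17136.
    Write x = 969 + 2448·t and substitute into x ≡ 0 (mod 7): 2448·t ≡ 0 − 969 = -969 (mod 7).
    Reduce coefficients mod 7: 5·t ≡ 4 (mod 7).
    The inverse of 5 mod 7 is 3 (since 5·3 = 15 = 2·7 + 1), so t ≡ 3·4 = 12 ≡ 5 (mod 7).
    Then x = 969 + 2448·5 = 13209, valid modulo lcm(2448, 7) = 17136: x ≡ 13209 (mod 17136).
Verify against each original: 13209 mod 17 = 0, 13209 mod 9 = 6, 13209 mod 16 = 9, 13209 mod 7 = 0.

x ≡ 13209 (mod 17136).


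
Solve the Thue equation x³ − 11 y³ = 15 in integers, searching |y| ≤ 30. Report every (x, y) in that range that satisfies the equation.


The equation is x³ - 11y³ = 15. For fixed y, x³ = 11·y³ + 15, so a solution requires the RHS to be a perfect cube.
Strategy: iterate y from -30 to 30, compute RHS = 11·y³ + 15, and check whether it is a (positive or negative) perfect cube.
Check small values of y:
  y = 0: RHS = 15 is not a perfect cube.
  y = 1: RHS = 26 is not a perfect cube.
  y = -1: RHS = 4 is not a perfect cube.
  y = 2: RHS = 103 is not a perfect cube.
  y = -2: RHS = -73 is not a perfect cube.
  y = 3: RHS = 312 is not a perfect cube.
  y = -3: RHS = -282 is not a perfect cube.
Continuing the search up to |y| = 30 finds no solutions either.
No (x, y) in the scanned range satisfies the equation.

No integer solutions with |y| ≤ 30.


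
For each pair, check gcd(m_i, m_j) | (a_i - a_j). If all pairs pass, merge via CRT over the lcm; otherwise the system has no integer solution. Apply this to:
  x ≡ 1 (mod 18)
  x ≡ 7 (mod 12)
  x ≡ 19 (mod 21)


Moduli 18, 12, 21 are not pairwise coprime, so CRT works modulo lcm(m_i) when all pairwise compatibility conditions hold.
Pairwise compatibility: gcd(m_i, m_j) must divide a_i - a_j for every pair.
Merge one congruence at a time:
  Start: x ≡ 1 (mod 18).
  Combine with x ≡ 7 (mod 12): gcd(18, 12) = 6; 7 - 1 = 6, which IS divisible by 6, so compatible.
    Write x = 1 + 18·t and substitute into x ≡ 7 (mod 12): 18·t ≡ 7 − 1 = 6 (mod 12).
    Divide the congruence (and modulus) by g = 6: 3·t ≡ 1 (mod 2).
    Reduce coefficients mod 2: 1·t ≡ 1 (mod 2).
    So t ≡ 1 (mod 2).
    Then x = 1 + 18·1 = 19, valid modulo lcm(18, 12) = 36: x ≡ 19 (mod 36).
  Combine with x ≡ 19 (mod 21): gcd(36, 21) = 3; 19 - 19 = 0, which IS divisible by 3, so compatible.
    Write x = 19 + 36·t and substitute into x ≡ 19 (mod 21): 36·t ≡ 19 − 19 = 0 (mod 21).
    Divide the congruence (and modulus) by g = 3: 12·t ≡ 0 (mod 7).
    Reduce coefficients mod 7: 5·t ≡ 0 (mod 7).
    The inverse of 5 mod 7 is 3 (since 5·3 = 15 = 2·7 + 1), so t ≡ 3·0 = 0 ≡ 0 (mod 7).
    Then x = 19 + 36·0 = 19, valid modulo lcm(36, 21) = 252: x ≡ 19 (mod 252).
Verify: 19 mod 18 = 1, 19 mod 12 = 7, 19 mod 21 = 19.

x ≡ 19 (mod 252).


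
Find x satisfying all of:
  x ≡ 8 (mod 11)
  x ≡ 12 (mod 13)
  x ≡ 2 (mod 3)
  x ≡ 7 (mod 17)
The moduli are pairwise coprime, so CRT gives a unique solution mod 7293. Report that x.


Product of moduli M = 11 · 13 · 3 · 17 = 7293.
Merge one congruence at a time:
  Start: x ≡ 8 (mod 11).
  Combine with x ≡ 12 (mod 13); new modulus lcm = 143.
    Write x = 8 + 11·t and substitute into x ≡ 12 (mod 13): 11·t ≡ 12 − 8 = 4 (mod 13).
    The inverse of 11 mod 13 is 6 (since 11·6 = 66 = 5·13 + 1), so t ≡ 6·4 = 24 ≡ 11 (mod 13).
    Then x = 8 + 11·11 = 129, valid modulo lcm(11, 13) = 143: x ≡ 129 (mod 143).
  Combine with x ≡ 2 (mod 3); new modulus lcm = 429.
    Write x = 129 + 143·t and substitute into x ≡ 2 (mod 3): 143·t ≡ 2 − 129 = -127 (mod 3).
    Reduce coefficients mod 3: 2·t ≡ 2 (mod 3).
    The inverse of 2 mod 3 is 2 (since 2·2 = 4 = 1·3 + 1), so t ≡ 2·2 = 4 ≡ 1 (mod 3).
    Then x = 129 + 143·1 = 272, valid modulo lcm(143, 3) = 429: x ≡ 272 (mod 429).
  Combine with x ≡ 7 (mod 17); new modulus lcm = 7293.
    Write x = 272 + 429·t and substitute into x ≡ 7 (mod 17): 429·t ≡ 7 − 272 = -265 (mod 17).
    Reduce coefficients mod 17: 4·t ≡ 7 (mod 17).
    The inverse of 4 mod 17 is 13 (since 4·13 = 52 = 3·17 + 1), so t ≡ 13·7 = 91 ≡ 6 (mod 17).
    Then x = 272 + 429·6 = 2846, valid modulo lcm(429, 17) = 7293: x ≡ 2846 (mod 7293).
Verify against each original: 2846 mod 11 = 8, 2846 mod 13 = 12, 2846 mod 3 = 2, 2846 mod 17 = 7.

x ≡ 2846 (mod 7293).


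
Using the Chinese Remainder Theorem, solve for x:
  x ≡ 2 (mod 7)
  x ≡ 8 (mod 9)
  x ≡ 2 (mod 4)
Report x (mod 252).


Moduli 7, 9, 4 are pairwise coprime; by CRT there is a unique solution modulo M = 7 · 9 · 4 = 252.
Solve pairwise, accumulating the modulus:
  Start with x ≡ 2 (mod 7).
  Combine with x ≡ 8 (mod 9): since gcd(7, 9) = 1, we get a unique residue mod 63.
    Write x = 2 + 7·t and substitute into x ≡ 8 (mod 9): 7·t ≡ 8 − 2 = 6 (mod 9).
    The inverse of 7 mod 9 is 4 (since 7·4 = 28 = 3·9 + 1), so t ≡ 4·6 = 24 ≡ 6 (mod 9).
    Then x = 2 + 7·6 = 44, valid modulo lcm(7, 9) = 63: x ≡ 44 (mod 63).
  Combine with x ≡ 2 (mod 4): since gcd(63, 4) = 1, we get a unique residue mod 252.
    Write x = 44 + 63·t and substitute into x ≡ 2 (mod 4): 63·t ≡ 2 − 44 = -42 (mod 4).
    Reduce coefficients mod 4: 3·t ≡ 2 (mod 4).
    The inverse of 3 mod 4 is 3 (since 3·3 = 9 = 2·4 + 1), so t ≡ 3·2 = 6 ≡ 2 (mod 4).
    Then x = 44 + 63·2 = 170, valid modulo lcm(63, 4) = 252: x ≡ 170 (mod 252).
Verify: 170 mod 7 = 2 ✓, 170 mod 9 = 8 ✓, 170 mod 4 = 2 ✓.

x ≡ 170 (mod 252).


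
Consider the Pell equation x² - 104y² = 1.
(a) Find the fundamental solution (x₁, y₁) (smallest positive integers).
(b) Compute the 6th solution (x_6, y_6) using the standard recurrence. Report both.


Step 1: Find the fundamental solution (x₁, y₁) of x² - 104y² = 1.
  Expand √104 as a continued fraction. a₀ = ⌊√104⌋ = 10; iterate m_{k+1} = d_k·a_k − m_k, d_{k+1} = (104 − m_{k+1}²)/d_k, a_{k+1} = ⌊(a₀ + m_{k+1})/d_{k+1}⌋ (starting m₀ = 0, d₀ = 1), with convergents p_k = a_k·p_{k-1} + p_{k-2}, q_k = a_k·q_{k-1} + q_{k-2} (p₋₁ = 1, q₋₁ = 0):
  k = 0: a₀ = 10; p₀/q₀ = 10/1; p₀² − 104·q₀² = 100 − 104 = -4.
  k = 1: m = 10, d = 4, a = ⌊(10 + 10)/4⌋ = 5; p/q = (5·10 + 1)/(5·1 + 0) = 51/5; p² − 104·q² = 2601 − 2600 = 1.
  The first convergent with p² − 104·q² = 1 gives the fundamental solution (x₁, y₁) = (51, 5).
Step 2: Apply the recurrence (x_{n+1}, y_{n+1}) = (x₁x_n + 104y₁y_n, x₁y_n + y₁x_n) repeatedly.
  From (x_1, y_1) = (51, 5): x_2 = 51·51 + 104·5·5 = 5201; y_2 = 51·5 + 5·51 = 510.
  From (x_2, y_2) = (5201, 510): x_3 = 51·5201 + 104·5·510 = 530451; y_3 = 51·510 + 5·5201 = 52015.
  From (x_3, y_3) = (530451, 52015): x_4 = 51·530451 + 104·5·52015 = 54100801; y_4 = 51·52015 + 5·530451 = 5305020.
  From (x_4, y_4) = (54100801, 5305020): x_5 = 51·54100801 + 104·5·5305020 = 5517751251; y_5 = 51·5305020 + 5·54100801 = 541060025.
  From (x_5, y_5) = (5517751251, 541060025): x_6 = 51·5517751251 + 104·5·541060025 = 562756526801; y_6 = 51·541060025 + 5·5517751251 = 55182817530.
Step 3: Verify x_6² - 104·y_6² = 316694908457124631293601 - 316694908457124631293600 = 1 (should be 1). ✓

(x_1, y_1) = (51, 5); (x_6, y_6) = (562756526801, 55182817530).


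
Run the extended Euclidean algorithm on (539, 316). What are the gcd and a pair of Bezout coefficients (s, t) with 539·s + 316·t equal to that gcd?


Euclidean algorithm on (539, 316) — divide until remainder is 0:
  539 = 1 · 316 + 223
  316 = 1 · 223 + 93
  223 = 2 · 93 + 37
  93 = 2 · 37 + 19
  37 = 1 · 19 + 18
  19 = 1 · 18 + 1
  18 = 18 · 1 + 0
gcd(539, 316) = 1.
Track Bezout coefficients alongside the remainders: start with r₀ = 539 = a·1 + b·0 (s = 1, t = 0) and r₁ = 316 = a·0 + b·1 (s = 0, t = 1); each new remainder r_{k+1} = r_{k-1} − q_k·r_k inherits s_{k+1} = s_{k-1} − q_k·s_k, t_{k+1} = t_{k-1} − q_k·t_k, so r_k = a·s_k + b·t_k at every step:
  q = 1: r = 223, s = 1 − 1·0 = 1, t = 0 − 1·1 = -1  (check: 539·1 + 316·(-1) = 223)
  q = 1: r = 93, s = 0 − 1·1 = -1, t = 1 − 1·(-1) = 2  (check: 539·(-1) + 316·2 = 93)
  q = 2: r = 37, s = 1 − 2·(-1) = 3, t = -1 − 2·2 = -5  (check: 539·3 + 316·(-5) = 37)
  q = 2: r = 19, s = -1 − 2·3 = -7, t = 2 − 2·(-5) = 12  (check: 539·(-7) + 316·12 = 19)
  q = 1: r = 18, s = 3 − 1·(-7) = 10, t = -5 − 1·12 = -17  (check: 539·10 + 316·(-17) = 18)
  q = 1: r = 1, s = -7 − 1·10 = -17, t = 12 − 1·(-17) = 29  (check: 539·(-17) + 316·29 = 1)
The row with r = 1 (the gcd) gives the Bezout coefficients s = -17, t = 29.
Result: 539 · (-17) + 316 · (29) = 1.

gcd(539, 316) = 1; s = -17, t = 29 (check: 539·(-17) + 316·29 = 1).
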